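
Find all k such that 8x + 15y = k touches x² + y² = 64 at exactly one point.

For a tangent, require d(centre, line) = r = 8.
|8·0 + 15·0 − k| / √289 = 8
|k| = 8·17, so k = 136 or k = −136.

k = −136 or k = 136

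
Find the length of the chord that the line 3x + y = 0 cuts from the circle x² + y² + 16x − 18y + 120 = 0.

From the line, y = −3x. Substituting:
10x² + 70x + 120 = 0  ⟹  x² + 7x + 12 = 0
x = −3 or x = −4, giving (−3, 9) and (−4, 12).
|(−3, 9) − (−4, 12)| = √((1)² + (−3)²) = √10.

√10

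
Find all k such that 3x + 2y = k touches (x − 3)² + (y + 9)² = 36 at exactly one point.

The line touches the circle iff its distance from (3, −9) is 6:
|3·3 + 2·(−9) − k| / √13 = 6
|k − (−9)| = 6√13.

k = −9 ± 6√13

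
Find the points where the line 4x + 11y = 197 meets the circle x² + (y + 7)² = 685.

Express y = (197 − 4x)/11 and substitute into the circle:
137x² − 2192x − 7809 = 0  ⟹  x² − 16x − 57 = 0
x = 19 or x = −3, giving (19, 11) and (−3, 19).

(−3, 19) and (19, 11)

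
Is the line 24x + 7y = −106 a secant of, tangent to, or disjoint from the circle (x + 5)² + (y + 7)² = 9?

secant

Substituting the line into the circle gives 625x² + 3226x + 4033 = 0.
Δ = 10407076 − 10082500 = 324576.
Two real roots: the line is a secant.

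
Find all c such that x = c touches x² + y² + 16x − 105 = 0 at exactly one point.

The line touches the circle iff its distance from (−8, 0) is 13:
|1·(−8) + 0·0 − c| / √1 = 13
|c − (−8)| = 13, so c = 5 or c = −21.

c = −21 or c = 5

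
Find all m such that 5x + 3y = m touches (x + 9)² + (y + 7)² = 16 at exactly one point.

m = −66 ± 4√34

Tangency holds when the distance from the centre (−9, −7) to the line equals the radius 4:
|5·(−9) + 3·(−7) − m| / √34 = 4
|m − (−66)| = 4√34.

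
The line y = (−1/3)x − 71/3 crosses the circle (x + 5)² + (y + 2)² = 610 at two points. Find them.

(−26, −15) and (4, −25)

Substitute y = (−71 − x)/3:
10x² + 220x − 1040 = 0  ⟹  x² + 22x − 104 = 0
x = 4 or x = −26, giving (4, −25) and (−26, −15).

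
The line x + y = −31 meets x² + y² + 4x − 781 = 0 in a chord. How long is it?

The distance from (−2, 0) to the line is 29/√2, and r² = 785.
Chord = 2√(r² − d²) = 2·√(729/2) = 27√2.

27√2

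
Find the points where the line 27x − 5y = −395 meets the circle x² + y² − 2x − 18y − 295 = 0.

(−15, −2) and (−10, 25)

Substitute y = (395 + 27x)/5:
754x² + 18850x + 113100 = 0  ⟹  x² + 25x + 150 = 0
x = −10 or x = −15, giving (−10, 25) and (−15, −2).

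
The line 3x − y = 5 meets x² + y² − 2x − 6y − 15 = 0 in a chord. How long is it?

3√10

The distance from (1, 3) to the line is 5/√10, and r² = 25.
Chord = 2√(r² − d²) = 2·√(45/2) = 3√10.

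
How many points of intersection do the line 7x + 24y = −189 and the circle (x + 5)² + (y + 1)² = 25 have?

Substituting the line into the circle gives 625x² + 8070x + 27225 = 0.
Δ = 65124900 − 68062500 = −2937600.
No real roots: the line does not meet the circle.

0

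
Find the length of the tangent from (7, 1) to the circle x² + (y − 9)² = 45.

Centre (0, 9), r² = 45. |PO|² = (7)² + (−8)² = 113.
The tangent meets the radius at right angles, so tangent² = |PO|² − r² = 113 − 45 = 68.

2√17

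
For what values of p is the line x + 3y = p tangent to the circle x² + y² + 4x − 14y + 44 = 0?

The line touches the circle iff its distance from (−2, 7) is 3:
|1·(−2) + 3·7 − p| / √10 = 3
|p − (19)| = 3√10.

p = 19 ± 3√10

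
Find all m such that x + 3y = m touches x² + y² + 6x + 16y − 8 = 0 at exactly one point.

m = −27 ± 9√10

Tangency holds when the distance from the centre (−3, −8) to the line equals the radius 9:
|1·(−3) + 3·(−8) − m| / √10 = 9
|m − (−27)| = 9√10.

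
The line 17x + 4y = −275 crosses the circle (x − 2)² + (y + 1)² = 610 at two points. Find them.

Substitute y = (−275 − 17x)/4:
305x² + 9150x + 63745 = 0  ⟹  x² + 30x + 209 = 0
x = −11 or x = −19, giving (−11, −22) and (−19, 12).

(−19, 12) and (−11, −22)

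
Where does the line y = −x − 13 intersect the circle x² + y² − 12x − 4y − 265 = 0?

(−11, −2) and (2, −15)

From the line, y = −x − 13. Substituting:
2x² + 18x − 44 = 0  ⟹  x² + 9x − 22 = 0
x = 2 or x = −11, giving (2, −15) and (−11, −2).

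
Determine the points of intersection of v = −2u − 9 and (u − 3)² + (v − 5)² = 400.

(−13, 17) and (3, −15)

From the line, v = −2u − 9. Substituting:
5u² + 50u − 195 = 0  ⟹  u² + 10u − 39 = 0
u = 3 or u = −13, giving (3, −15) and (−13, 17).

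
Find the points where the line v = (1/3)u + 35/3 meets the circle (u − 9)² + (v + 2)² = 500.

Substitute v = (35 + u)/3:
10u² − 80u − 2090 = 0  ⟹  u² − 8u − 209 = 0
u = 19 or u = −11, giving (19, 18) and (−11, 8).

(−11, 8) and (19, 18)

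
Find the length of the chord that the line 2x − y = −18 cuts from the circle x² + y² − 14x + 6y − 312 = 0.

The distance from (7, −3) to the line is 35/√5, and r² = 370.
Half the chord is √(r² − d²) = √(125), so the full chord is 10√5.

10√5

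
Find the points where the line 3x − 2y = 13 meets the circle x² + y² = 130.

(−3, −11) and (9, 7)

From the line, y = (−13 + 3x)/2. Substituting:
13x² − 78x − 351 = 0  ⟹  x² − 6x − 27 = 0
x = 9 or x = −3, giving (9, 7) and (−3, −11).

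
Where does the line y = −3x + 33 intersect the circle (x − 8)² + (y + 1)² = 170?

Express y = −3x + 33 and substitute into the circle:
10x² − 220x + 1050 = 0  ⟹  x² − 22x + 105 = 0
x = 15 or x = 7, giving (15, −12) and (7, 12).

(7, 12) and (15, −12)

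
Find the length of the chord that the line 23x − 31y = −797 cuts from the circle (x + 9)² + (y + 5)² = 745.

From the line, y = (797 + 23x)/31. Substituting:
1490x² + 61090x + 268200 = 0  ⟹  x² + 41x + 180 = 0
x = −5 or x = −36, giving (−5, 22) and (−36, −1).
|(−5, 22) − (−36, −1)| = √((31)² + (23)²) = √1490.

√1490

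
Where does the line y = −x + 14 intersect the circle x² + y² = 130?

(3, 11) and (11, 3)

Express y = −x + 14 and substitute into the circle:
2x² − 28x + 66 = 0  ⟹  x² − 14x + 33 = 0
x = 11 or x = 3, giving (11, 3) and (3, 11).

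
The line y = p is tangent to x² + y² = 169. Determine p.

Tangency holds when the distance from the centre (0, 0) to the line equals the radius 13:
|0·0 + 1·0 − p| / √1 = 13
|p| = 13, so p = 13 or p = −13.

p = −13 or p = 13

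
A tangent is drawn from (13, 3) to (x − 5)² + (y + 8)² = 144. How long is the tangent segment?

√41

With centre O = (5, −8), |OP|² = 185 and r² = 144.
Power of the point: PT² = |PO|² − r² = 41, so PT = √41.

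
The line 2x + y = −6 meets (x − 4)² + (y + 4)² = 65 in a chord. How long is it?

Substitute y = −2x − 6:
5x² − 45 = 0  ⟹  x² − 9 = 0
x = 3 or x = −3, giving (3, −12) and (−3, 0).
Chord length = distance between (3, −12) and (−3, 0) = √180 = 6√5.

6√5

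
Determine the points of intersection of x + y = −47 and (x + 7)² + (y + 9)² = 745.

From the line, y = −x − 47. Substituting:
2x² + 90x + 748 = 0  ⟹  x² + 45x + 374 = 0
x = −11 or x = −34, giving (−11, −36) and (−34, −13).

(−34, −13) and (−11, −36)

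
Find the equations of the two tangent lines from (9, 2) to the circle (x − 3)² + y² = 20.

2x − y = 16 and x + 2y = 13

A line y − (2) = m(x − (9)) is tangent when its distance from (3, 0) is 2√5:
[m·(−6) − (−2)]² = 20(m² + 1)
2m² − 3m − 2 = 0, so m = 2 or m = −1/2.
With m = 2: 2x − y = 16. With m = −1/2: x + 2y = 13.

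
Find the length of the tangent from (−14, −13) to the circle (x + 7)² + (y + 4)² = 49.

Centre (−7, −4), r² = 49. |PO|² = (−7)² + (−9)² = 130.
Power of the point: PT² = |PO|² − r² = 81, so PT = 9.

9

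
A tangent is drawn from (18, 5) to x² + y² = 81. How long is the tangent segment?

Centre (0, 0), r² = 81. |PO|² = (18)² + (5)² = 349.
The tangent meets the radius at right angles, so tangent² = |PO|² − r² = 349 − 81 = 268.

2√67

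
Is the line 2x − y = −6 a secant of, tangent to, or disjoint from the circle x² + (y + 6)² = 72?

secant

d² = (2·0 − 1·(−6) − (−6))²/5 = 144/5; r² = 72.
Since d² < r², the line cuts the circle twice.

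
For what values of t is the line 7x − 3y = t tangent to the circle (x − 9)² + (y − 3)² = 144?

Tangency holds when the distance from the centre (9, 3) to the line equals the radius 12:
|7·9 − 3·3 − t| / √58 = 12
|t − (54)| = 12√58.

t = 54 ± 12√58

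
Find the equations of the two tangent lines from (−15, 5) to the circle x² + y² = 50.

Write the tangent as mx − y + (5 − m·(−15)) = 0 and set its distance from the centre to 5√2:
[m·(15) − (−5)]² = 50(m² + 1)
7m² + 6m − 1 = 0, so m = 1/7 or m = −1.
Through (−15, 5) these give x − 7y = −50 and x + y = −10.

x − 7y = −50 and x + y = −10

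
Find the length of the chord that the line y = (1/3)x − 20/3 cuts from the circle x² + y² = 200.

8√10

Substitute y = (−20 + x)/3:
10x² − 40x − 1400 = 0  ⟹  x² − 4x − 140 = 0
x = 14 or x = −10, giving (14, −2) and (−10, −10).
|(14, −2) − (−10, −10)| = √((24)² + (8)²) = 8√10.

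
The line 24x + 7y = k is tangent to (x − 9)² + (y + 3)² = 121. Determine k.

For a tangent, require d(centre, line) = r = 11.
|24·9 + 7·(−3) − k| / √625 = 11
|k − (195)| = 11·25, so k = 470 or k = −80.

k = −80 or k = 470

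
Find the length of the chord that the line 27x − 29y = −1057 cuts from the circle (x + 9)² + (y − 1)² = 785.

Centre (−9, 1), r² = 785. Perpendicular distance d from centre to line = |785| / √1570 = 785/√1570.
Chord = 2√(r² − d²) = 2·√(785/2) = √1570.

√1570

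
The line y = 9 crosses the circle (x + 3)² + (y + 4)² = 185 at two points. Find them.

(−7, 9) and (1, 9)

Express y = 9 and substitute into the circle:
x² + 6x − 7 = 0
x = 1 or x = −7, giving (1, 9) and (−7, 9).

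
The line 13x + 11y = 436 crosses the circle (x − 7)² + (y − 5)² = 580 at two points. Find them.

(9, 29) and (31, 3)

Substitute y = (436 − 13x)/11:
290x² − 11600x + 80910 = 0  ⟹  x² − 40x + 279 = 0
x = 31 or x = 9, giving (31, 3) and (9, 29).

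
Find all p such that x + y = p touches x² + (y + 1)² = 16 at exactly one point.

p = −1 ± 4√2

For a tangent, require d(centre, line) = r = 4.
|1·0 + 1·(−1) − p| / √2 = 4
|p − (−1)| = 4√2.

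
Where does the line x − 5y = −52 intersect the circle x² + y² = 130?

(−7, 9) and (3, 11)

Express y = (52 + x)/5 and substitute into the circle:
26x² + 104x − 546 = 0  ⟹  x² + 4x − 21 = 0
x = 3 or x = −7, giving (3, 11) and (−7, 9).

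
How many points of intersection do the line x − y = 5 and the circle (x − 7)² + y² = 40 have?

d² = (1·7 − 1·0 − (5))²/2 = 2; r² = 40.
Since d² < r², the line cuts the circle twice.

2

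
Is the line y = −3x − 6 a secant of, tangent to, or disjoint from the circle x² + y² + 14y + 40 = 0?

secant

d² = (3·0 + 1·(−7) − (−6))²/10 = 1/10; r² = 9.
Since d² < r², the line cuts the circle twice.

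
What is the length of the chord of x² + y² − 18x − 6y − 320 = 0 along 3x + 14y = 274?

2√205

Centre (9, 3), r² = 410. Perpendicular distance d from centre to line = |−205| / √205 = 205/√205.
Half the chord is √(r² − d²) = √(205), so the full chord is 2√205.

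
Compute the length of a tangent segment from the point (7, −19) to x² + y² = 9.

√401

With centre O = (0, 0), |OP|² = 410 and r² = 9.
The tangent meets the radius at right angles, so tangent² = |PO|² − r² = 410 − 9 = 401.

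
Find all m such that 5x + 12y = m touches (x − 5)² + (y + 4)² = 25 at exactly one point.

Tangency holds when the distance from the centre (5, −4) to the line equals the radius 5:
|5·5 + 12·(−4) − m| / √169 = 5
|m − (−23)| = 5·13, so m = 42 or m = −88.

m = −88 or m = 42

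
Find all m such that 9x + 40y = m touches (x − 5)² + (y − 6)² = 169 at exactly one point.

Tangency holds when the distance from the centre (5, 6) to the line equals the radius 13:
|9·5 + 40·6 − m| / √1681 = 13
|m − (285)| = 13·41, so m = 818 or m = −248.

m = −248 or m = 818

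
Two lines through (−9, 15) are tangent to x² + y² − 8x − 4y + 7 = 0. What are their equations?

3x + 2y = 3 and 2x + 3y = 27

A line y − (15) = m(x − (−9)) is tangent when its distance from (4, 2) is √13:
(13m − (−13))² = 13(m² + 1)
6m² + 13m + 6 = 0, so m = −3/2 or m = −2/3.
Through (−9, 15) these give 3x + 2y = 3 and 2x + 3y = 27.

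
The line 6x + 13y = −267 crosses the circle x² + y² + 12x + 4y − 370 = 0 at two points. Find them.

Substitute y = (−267 − 6x)/13:
205x² + 4920x − 5125 = 0  ⟹  x² + 24x − 25 = 0
x = 1 or x = −25, giving (1, −21) and (−25, −9).

(−25, −9) and (1, −21)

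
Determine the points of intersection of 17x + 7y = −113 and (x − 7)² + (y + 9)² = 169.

(−5, −4) and (2, −21)

Express y = (−113 − 17x)/7 and substitute into the circle:
338x² + 1014x − 3380 = 0  ⟹  x² + 3x − 10 = 0
x = 2 or x = −5, giving (2, −21) and (−5, −4).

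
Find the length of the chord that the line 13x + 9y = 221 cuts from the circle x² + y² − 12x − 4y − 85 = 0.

5√10

Express y = (221 − 13x)/9 and substitute into the circle:
250x² − 6250x + 34000 = 0  ⟹  x² − 25x + 136 = 0
x = 17 or x = 8, giving (17, 0) and (8, 13).
Chord length = distance between (17, 0) and (8, 13) = √250 = 5√10.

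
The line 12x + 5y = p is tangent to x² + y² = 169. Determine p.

p = −169 or p = 169

Tangency holds when the distance from the centre (0, 0) to the line equals the radius 13:
|12·0 + 5·0 − p| / √169 = 13
|p| = 13·13, so p = 169 or p = −169.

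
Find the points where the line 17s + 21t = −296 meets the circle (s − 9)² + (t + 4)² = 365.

(−10, −6) and (11, −23)

From the line, t = (−296 − 17s)/21. Substituting:
730s² − 730s − 80300 = 0  ⟹  s² − s − 110 = 0
s = 11 or s = −10, giving (11, −23) and (−10, −6).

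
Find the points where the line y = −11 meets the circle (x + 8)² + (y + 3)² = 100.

Express y = −11 and substitute into the circle:
x² + 16x + 28 = 0
x = −2 or x = −14, giving (−2, −11) and (−14, −11).

(−14, −11) and (−2, −11)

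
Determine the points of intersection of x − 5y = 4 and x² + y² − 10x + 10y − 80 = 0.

(−6, −2) and (14, 2)

From the line, y = (−4 + x)/5. Substituting:
26x² − 208x − 2184 = 0  ⟹  x² − 8x − 84 = 0
x = 14 or x = −6, giving (14, 2) and (−6, −2).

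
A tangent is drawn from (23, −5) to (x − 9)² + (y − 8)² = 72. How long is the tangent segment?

Centre (9, 8), r² = 72. |PO|² = (14)² + (−13)² = 365.
Power of the point: PT² = |PO|² − r² = 293, so PT = √293.

√293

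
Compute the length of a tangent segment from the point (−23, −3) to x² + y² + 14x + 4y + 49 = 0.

√253

The centre is (−7, −2) and r = 2. The square of the distance from P to the centre is 256 + 1 = 257.
By the tangent–radius right angle, tangent length = √(|PO|² − r²) = √253.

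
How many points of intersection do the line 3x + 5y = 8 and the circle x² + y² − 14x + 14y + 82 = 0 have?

Centre (7, −7), r² = 16. Distance² from centre to line = (−22)²/34 = 242/17.
Since d² < r², the line cuts the circle twice.

2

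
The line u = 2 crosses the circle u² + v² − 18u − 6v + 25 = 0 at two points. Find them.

(2, −1) and (2, 7)

The line gives u = 2. Substituting into the circle:
v² − 6v − 7 = 0
v = 7 or v = −1, giving (2, 7) and (2, −1).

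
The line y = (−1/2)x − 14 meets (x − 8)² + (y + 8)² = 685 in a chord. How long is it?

22√5

The distance from (8, −8) to the line is 20/√5, and r² = 685.
Half the chord is √(r² − d²) = √(605), so the full chord is 22√5.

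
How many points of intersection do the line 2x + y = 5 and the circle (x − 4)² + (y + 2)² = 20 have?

2

Substituting the line into the circle gives 5x² − 36x + 45 = 0.
Δ = 1296 − 900 = 396.
Two real roots: the line is a secant.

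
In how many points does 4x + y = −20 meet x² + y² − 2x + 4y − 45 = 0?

2

Substituting the line into the circle gives 17x² + 142x + 275 = 0.
Discriminant = (142)² − 4·17·(275) = 1464 > 0.
Two real roots: the line is a secant.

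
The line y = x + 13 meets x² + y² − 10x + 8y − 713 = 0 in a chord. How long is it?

32√2

The distance from (5, −4) to the line is 22/√2, and r² = 754.
Chord = 2√(r² − d²) = 2·√(512) = 32√2.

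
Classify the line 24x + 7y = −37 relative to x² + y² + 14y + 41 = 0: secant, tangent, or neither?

secant

Centre (0, −7), r² = 8. Distance² from centre to line = (−12)²/625 = 144/625.
Since d² < r², the line cuts the circle twice.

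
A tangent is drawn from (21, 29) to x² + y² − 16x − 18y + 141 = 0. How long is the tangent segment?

The centre is (8, 9) and r = 2. The square of the distance from P to the centre is 169 + 400 = 569.
By the tangent–radius right angle, tangent length = √(|PO|² − r²) = √565.

√565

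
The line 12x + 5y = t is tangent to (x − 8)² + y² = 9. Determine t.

For a tangent, require d(centre, line) = r = 3.
|12·8 + 5·0 − t| / √169 = 3
|t − (96)| = 3·13, so t = 135 or t = 57.

t = 57 or t = 135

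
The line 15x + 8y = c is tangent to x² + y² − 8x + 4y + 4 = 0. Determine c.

Tangency holds when the distance from the centre (4, −2) to the line equals the radius 4:
|15·4 + 8·(−2) − c| / √289 = 4
|c − (44)| = 4·17, so c = 112 or c = −24.

c = −24 or c = 112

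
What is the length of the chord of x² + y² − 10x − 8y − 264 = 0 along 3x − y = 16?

Centre (5, 4), r² = 305. Perpendicular distance d from centre to line = |−5| / √10 = 5/√10.
Half the chord is √(r² − d²) = √(605/2), so the full chord is 11√10.

11√10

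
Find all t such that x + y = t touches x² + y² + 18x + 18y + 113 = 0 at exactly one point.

The line touches the circle iff its distance from (−9, −9) is 7:
|1·(−9) + 1·(−9) − t| / √2 = 7
|t − (−18)| = 7√2.

t = −18 ± 7√2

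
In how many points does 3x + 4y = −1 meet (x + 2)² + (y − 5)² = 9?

d² = (3·(−2) + 4·5 − (−1))²/25 = 9; r² = 9.
Since d² = r², the line is tangent.

1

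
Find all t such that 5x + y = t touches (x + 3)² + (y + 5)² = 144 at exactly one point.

t = −20 ± 12√26

The line touches the circle iff its distance from (−3, −5) is 12:
|5·(−3) + 1·(−5) − t| / √26 = 12
|t − (−20)| = 12√26.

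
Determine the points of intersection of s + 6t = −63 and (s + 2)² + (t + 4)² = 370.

(−21, −7) and (15, −13)

Express t = (−63 − s)/6 and substitute into the circle:
37s² + 222s − 11655 = 0  ⟹  s² + 6s − 315 = 0
s = 15 or s = −21, giving (15, −13) and (−21, −7).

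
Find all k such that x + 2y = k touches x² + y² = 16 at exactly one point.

k = ±4√5

Tangency holds when the distance from the centre (0, 0) to the line equals the radius 4:
|1·0 + 2·0 − k| / √5 = 4
|k| = 4√5.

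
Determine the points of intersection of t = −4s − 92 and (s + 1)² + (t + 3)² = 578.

Express t = −4s − 92 and substitute into the circle:
17s² + 714s + 7344 = 0  ⟹  s² + 42s + 432 = 0
s = −18 or s = −24, giving (−18, −20) and (−24, 4).

(−24, 4) and (−18, −20)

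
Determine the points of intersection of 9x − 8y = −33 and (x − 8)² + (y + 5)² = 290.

From the line, y = (33 + 9x)/8. Substituting:
145x² + 290x − 9135 = 0  ⟹  x² + 2x − 63 = 0
x = 7 or x = −9, giving (7, 12) and (−9, −6).

(−9, −6) and (7, 12)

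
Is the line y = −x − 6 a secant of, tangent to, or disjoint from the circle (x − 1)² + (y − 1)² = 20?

Substituting the line into the circle gives 2x² + 12x + 30 = 0.
Discriminant = (12)² − 4·2·(30) = −96 < 0.
No real roots: the line does not meet the circle.

disjoint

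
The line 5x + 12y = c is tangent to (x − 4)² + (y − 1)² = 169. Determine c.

c = −137 or c = 201

For a tangent, require d(centre, line) = r = 13.
|5·4 + 12·1 − c| / √169 = 13
|c − (32)| = 13·13, so c = 201 or c = −137.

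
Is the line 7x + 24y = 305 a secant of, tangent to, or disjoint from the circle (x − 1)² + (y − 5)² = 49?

Centre (1, 5), r² = 49. Distance² from centre to line = (−178)²/625 = 31684/625.
Since d² > r², the line lies outside the circle.

disjoint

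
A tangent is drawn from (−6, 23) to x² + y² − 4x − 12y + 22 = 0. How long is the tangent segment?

The centre is (2, 6) and r = 3√2. The square of the distance from P to the centre is 64 + 289 = 353.
By the tangent–radius right angle, tangent length = √(|PO|² − r²) = √335.

√335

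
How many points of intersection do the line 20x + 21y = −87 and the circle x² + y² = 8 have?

0

d² = (20·0 + 21·0 − (−87))²/841 = 9; r² = 8.
Since d² > r², the line lies outside the circle.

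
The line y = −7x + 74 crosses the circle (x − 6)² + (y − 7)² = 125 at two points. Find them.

(8, 18) and (11, −3)

From the line, y = −7x + 74. Substituting:
50x² − 950x + 4400 = 0  ⟹  x² − 19x + 88 = 0
x = 11 or x = 8, giving (11, −3) and (8, 18).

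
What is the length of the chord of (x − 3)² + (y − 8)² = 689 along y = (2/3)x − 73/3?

4√13

From the line, y = (−73 + 2x)/3. Substituting:
13x² − 442x + 3289 = 0  ⟹  x² − 34x + 253 = 0
x = 23 or x = 11, giving (23, −9) and (11, −17).
|(23, −9) − (11, −17)| = √((12)² + (8)²) = 4√13.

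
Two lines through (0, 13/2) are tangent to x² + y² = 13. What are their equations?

3x − 2y = −13 and 3x + 2y = 13

Let a tangent through (0, 13/2) have slope m. Its distance from (0, 0) must equal √13:
(0m − (−13/2))² = 13(m² + 1)
4m² − 9 = 0, so m = 3/2 or m = −3/2.
With m = 3/2: 3x − 2y = −13. With m = −3/2: 3x + 2y = 13.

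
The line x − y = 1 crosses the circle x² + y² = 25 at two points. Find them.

Substitute y = x − 1:
2x² − 2x − 24 = 0  ⟹  x² − x − 12 = 0
x = 4 or x = −3, giving (4, 3) and (−3, −4).

(−3, −4) and (4, 3)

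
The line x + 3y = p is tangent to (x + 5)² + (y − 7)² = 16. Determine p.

p = 16 ± 4√10

The line touches the circle iff its distance from (−5, 7) is 4:
|1·(−5) + 3·7 − p| / √10 = 4
|p − (16)| = 4√10.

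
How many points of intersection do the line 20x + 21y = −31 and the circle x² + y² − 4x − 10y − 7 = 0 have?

0

d² = (20·2 + 21·5 − (−31))²/841 = 30976/841; r² = 36.
Since d² > r², the line lies outside the circle.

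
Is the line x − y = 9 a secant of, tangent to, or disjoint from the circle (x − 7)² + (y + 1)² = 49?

secant

d² = (1·7 − 1·(−1) − (9))²/2 = 1/2; r² = 49.
Since d² < r², the line cuts the circle twice.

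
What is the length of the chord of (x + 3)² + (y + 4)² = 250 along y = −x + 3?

The distance from (−3, −4) to the line is 10/√2, and r² = 250.
Half the chord is √(r² − d²) = √(200), so the full chord is 20√2.

20√2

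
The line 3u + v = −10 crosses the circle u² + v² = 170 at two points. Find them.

(−7, 11) and (1, −13)

Substitute v = −3u − 10:
10u² + 60u − 70 = 0  ⟹  u² + 6u − 7 = 0
u = 1 or u = −7, giving (1, −13) and (−7, 11).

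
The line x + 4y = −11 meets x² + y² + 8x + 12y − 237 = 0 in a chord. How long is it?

The distance from (−4, −6) to the line is 17/√17, and r² = 289.
Chord = 2√(r² − d²) = 2·√(272) = 8√17.

8√17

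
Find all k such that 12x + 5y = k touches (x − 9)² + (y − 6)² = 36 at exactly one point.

k = 60 or k = 216

For a tangent, require d(centre, line) = r = 6.
|12·9 + 5·6 − k| / √169 = 6
|k − (138)| = 6·13, so k = 216 or k = 60.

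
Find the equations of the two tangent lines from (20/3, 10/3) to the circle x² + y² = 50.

Let a tangent through (20/3, 10/3) have slope m. Its distance from (0, 0) must equal 5√2:
(−20/3m − (−10/3))² = 50(m² + 1)
m² + 8m + 7 = 0, so m = −1 or m = −7.
With m = −1: x + y = 10. With m = −7: 7x + y = 50.

x + y = 10 and 7x + y = 50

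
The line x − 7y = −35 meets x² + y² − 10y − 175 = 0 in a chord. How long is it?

20√2

Express y = (35 + x)/7 and substitute into the circle:
50x² − 9800 = 0  ⟹  x² − 196 = 0
x = 14 or x = −14, giving (14, 7) and (−14, 3).
Chord length = distance between (14, 7) and (−14, 3) = √800 = 20√2.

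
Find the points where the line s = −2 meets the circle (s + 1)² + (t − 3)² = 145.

The line gives s = −2. Substituting into the circle:
t² − 6t − 135 = 0
t = 15 or t = −9, giving (−2, 15) and (−2, −9).

(−2, −9) and (−2, 15)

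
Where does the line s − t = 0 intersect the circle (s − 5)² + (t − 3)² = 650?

Express t = s and substitute into the circle:
2s² − 16s − 616 = 0  ⟹  s² − 8s − 308 = 0
s = 22 or s = −14, giving (22, 22) and (−14, −14).

(−14, −14) and (22, 22)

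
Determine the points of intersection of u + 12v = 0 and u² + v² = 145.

(−12, 1) and (12, −1)

Express v = (−u)/12 and substitute into the circle:
145u² − 20880 = 0  ⟹  u² − 144 = 0
u = 12 or u = −12, giving (12, −1) and (−12, 1).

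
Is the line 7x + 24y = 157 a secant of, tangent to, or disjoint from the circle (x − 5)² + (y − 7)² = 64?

secant

d² = (7·5 + 24·7 − (157))²/625 = 2116/625; r² = 64.
Since d² < r², the line cuts the circle twice.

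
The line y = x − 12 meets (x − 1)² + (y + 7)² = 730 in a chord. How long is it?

38√2

Centre (1, −7), r² = 730. Perpendicular distance d from centre to line = |−4| / √2 = 4/√2.
Chord = 2√(r² − d²) = 2·√(722) = 38√2.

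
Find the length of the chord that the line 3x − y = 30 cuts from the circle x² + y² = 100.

2√10

The distance from (0, 0) to the line is 30/√10, and r² = 100.
Half the chord is √(r² − d²) = √(10), so the full chord is 2√10.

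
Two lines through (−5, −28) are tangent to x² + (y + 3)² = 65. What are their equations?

7x − 4y = 77 and 8x + y = −68

Let a tangent through (−5, −28) have slope m. Its distance from (0, −3) must equal √65:
[m·(5) − (25)]² = 65(m² + 1)
4m² + 25m − 56 = 0, so m = 7/4 or m = −8.
With m = 7/4: 7x − 4y = 77. With m = −8: 8x + y = −68.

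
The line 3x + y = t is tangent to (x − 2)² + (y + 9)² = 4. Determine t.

t = −3 ± 2√10

For a tangent, require d(centre, line) = r = 2.
|3·2 + 1·(−9) − t| / √10 = 2
|t − (−3)| = 2√10.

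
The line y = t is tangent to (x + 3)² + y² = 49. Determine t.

t = −7 or t = 7

For a tangent, require d(centre, line) = r = 7.
|0·(−3) + 1·0 − t| / √1 = 7
|t| = 7, so t = 7 or t = −7.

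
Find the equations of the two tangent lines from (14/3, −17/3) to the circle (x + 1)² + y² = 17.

Let a tangent through (14/3, −17/3) have slope m. Its distance from (−1, 0) must equal √17:
(−17/3m − (17/3))² = 17(m² + 1)
4m² + 17m + 4 = 0, so m = −1/4 or m = −4.
Through (14/3, −17/3) these give x + 4y = −18 and 4x + y = 13.

x + 4y = −18 and 4x + y = 13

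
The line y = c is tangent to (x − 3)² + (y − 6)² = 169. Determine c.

For a tangent, require d(centre, line) = r = 13.
|0·3 + 1·6 − c| / √1 = 13
|c − (6)| = 13, so c = 19 or c = −7.

c = −7 or c = 19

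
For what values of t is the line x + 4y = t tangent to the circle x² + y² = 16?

t = ±4√17

For a tangent, require d(centre, line) = r = 4.
|1·0 + 4·0 − t| / √17 = 4
|t| = 4√17.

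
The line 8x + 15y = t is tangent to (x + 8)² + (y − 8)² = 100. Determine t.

The line touches the circle iff its distance from (−8, 8) is 10:
|8·(−8) + 15·8 − t| / √289 = 10
|t − (56)| = 10·17, so t = 226 or t = −114.

t = −114 or t = 226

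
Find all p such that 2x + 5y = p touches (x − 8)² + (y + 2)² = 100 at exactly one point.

For a tangent, require d(centre, line) = r = 10.
|2·8 + 5·(−2) − p| / √29 = 10
|p − (6)| = 10√29.

p = 6 ± 10√29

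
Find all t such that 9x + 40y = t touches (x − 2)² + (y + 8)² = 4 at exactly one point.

The line touches the circle iff its distance from (2, −8) is 2:
|9·2 + 40·(−8) − t| / √1681 = 2
|t − (−302)| = 2·41, so t = −220 or t = −384.

t = −384 or t = −220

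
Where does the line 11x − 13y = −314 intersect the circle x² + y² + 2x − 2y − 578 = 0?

(−25, 3) and (1, 25)

From the line, y = (314 + 11x)/13. Substituting:
290x² + 6960x − 7250 = 0  ⟹  x² + 24x − 25 = 0
x = 1 or x = −25, giving (1, 25) and (−25, 3).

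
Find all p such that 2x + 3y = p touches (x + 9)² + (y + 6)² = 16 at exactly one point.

For a tangent, require d(centre, line) = r = 4.
|2·(−9) + 3·(−6) − p| / √13 = 4
|p − (−36)| = 4√13.

p = −36 ± 4√13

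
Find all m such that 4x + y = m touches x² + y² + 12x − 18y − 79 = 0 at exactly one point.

The line touches the circle iff its distance from (−6, 9) is 14:
|4·(−6) + 1·9 − m| / √17 = 14
|m − (−15)| = 14√17.

m = −15 ± 14√17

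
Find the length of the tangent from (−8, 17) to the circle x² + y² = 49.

4√19

The centre is (0, 0) and r = 7. The square of the distance from P to the centre is 64 + 289 = 353.
By the tangent–radius right angle, tangent length = √(|PO|² − r²) = √304 = 4√19.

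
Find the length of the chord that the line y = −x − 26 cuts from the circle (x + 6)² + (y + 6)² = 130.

8√2

Express y = −x − 26 and substitute into the circle:
2x² + 52x + 306 = 0  ⟹  x² + 26x + 153 = 0
x = −9 or x = −17, giving (−9, −17) and (−17, −9).
Chord length = distance between (−9, −17) and (−17, −9) = √128 = 8√2.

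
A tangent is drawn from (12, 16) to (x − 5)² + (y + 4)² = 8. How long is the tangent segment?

Centre (5, −4), r² = 8. |PO|² = (7)² + (20)² = 449.
Power of the point: PT² = |PO|² − r² = 441, so PT = 21.

21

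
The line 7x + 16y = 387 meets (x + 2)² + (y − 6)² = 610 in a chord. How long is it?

2√305

The distance from (−2, 6) to the line is 305/√305, and r² = 610.
Chord = 2√(r² − d²) = 2·√(305) = 2√305.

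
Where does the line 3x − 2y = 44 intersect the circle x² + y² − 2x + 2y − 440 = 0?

Substitute y = (−44 + 3x)/2:
13x² − 260x = 0  ⟹  x² − 20x = 0
x = 20 or x = 0, giving (20, 8) and (0, −22).

(0, −22) and (20, 8)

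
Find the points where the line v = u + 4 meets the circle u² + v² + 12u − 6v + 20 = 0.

Express v = u + 4 and substitute into the circle:
2u² + 14u + 12 = 0  ⟹  u² + 7u + 6 = 0
u = −1 or u = −6, giving (−1, 3) and (−6, −2).

(−6, −2) and (−1, 3)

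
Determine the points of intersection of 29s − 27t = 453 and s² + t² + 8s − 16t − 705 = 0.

Substitute t = (−453 + 29s)/27:
1570s² − 32970s − 113040 = 0  ⟹  s² − 21s − 72 = 0
s = 24 or s = −3, giving (24, 9) and (−3, −20).

(−3, −20) and (24, 9)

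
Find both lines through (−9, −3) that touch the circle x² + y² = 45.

Let a tangent through (−9, −3) have slope m. Its distance from (0, 0) must equal 3√5:
[m·(9) − (3)]² = 45(m² + 1)
2m² − 3m − 2 = 0, so m = 2 or m = −1/2.
Through (−9, −3) these give 2x − y = −15 and x + 2y = −15.

2x − y = −15 and x + 2y = −15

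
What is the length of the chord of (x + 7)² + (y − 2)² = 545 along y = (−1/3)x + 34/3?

13√10

The distance from (−7, 2) to the line is 35/√10, and r² = 545.
Half the chord is √(r² − d²) = √(845/2), so the full chord is 13√10.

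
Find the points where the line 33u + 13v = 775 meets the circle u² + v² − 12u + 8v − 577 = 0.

(16, 19) and (29, −14)

Express v = (775 − 33u)/13 and substitute into the circle:
1258u² − 56610u + 583712 = 0  ⟹  u² − 45u + 464 = 0
u = 29 or u = 16, giving (29, −14) and (16, 19).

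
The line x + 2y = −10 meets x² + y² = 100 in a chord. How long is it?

8√5

From the line, y = (−10 − x)/2. Substituting:
5x² + 20x − 300 = 0  ⟹  x² + 4x − 60 = 0
x = 6 or x = −10, giving (6, −8) and (−10, 0).
Chord length = distance between (6, −8) and (−10, 0) = √320 = 8√5.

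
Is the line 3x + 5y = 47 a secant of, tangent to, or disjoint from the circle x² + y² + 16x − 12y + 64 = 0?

disjoint

Centre (−8, 6), r² = 36. Distance² from centre to line = (−41)²/34 = 1681/34.
Since d² > r², the line lies outside the circle.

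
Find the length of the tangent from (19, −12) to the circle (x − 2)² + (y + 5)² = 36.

√302

With centre O = (2, −5), |OP|² = 338 and r² = 36.
By the tangent–radius right angle, tangent length = √(|PO|² − r²) = √302.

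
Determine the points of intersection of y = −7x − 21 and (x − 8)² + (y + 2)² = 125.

(−3, 0) and (−2, −7)

From the line, y = −7x − 21. Substituting:
50x² + 250x + 300 = 0  ⟹  x² + 5x + 6 = 0
x = −2 or x = −3, giving (−2, −7) and (−3, 0).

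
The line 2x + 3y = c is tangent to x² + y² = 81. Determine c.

Tangency holds when the distance from the centre (0, 0) to the line equals the radius 9:
|2·0 + 3·0 − c| / √13 = 9
|c| = 9√13.

c = ±9√13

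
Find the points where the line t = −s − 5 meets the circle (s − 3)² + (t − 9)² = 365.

Substitute t = −s − 5:
2s² + 22s − 160 = 0  ⟹  s² + 11s − 80 = 0
s = 5 or s = −16, giving (5, −10) and (−16, 11).

(−16, 11) and (5, −10)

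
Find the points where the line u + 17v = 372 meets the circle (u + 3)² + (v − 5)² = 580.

Substitute v = (372 − u)/17:
290u² + 1160u − 82650 = 0  ⟹  u² + 4u − 285 = 0
u = 15 or u = −19, giving (15, 21) and (−19, 23).

(−19, 23) and (15, 21)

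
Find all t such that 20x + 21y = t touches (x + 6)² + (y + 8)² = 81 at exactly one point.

Tangency holds when the distance from the centre (−6, −8) to the line equals the radius 9:
|20·(−6) + 21·(−8) − t| / √841 = 9
|t − (−288)| = 9·29, so t = −27 or t = −549.

t = −549 or t = −27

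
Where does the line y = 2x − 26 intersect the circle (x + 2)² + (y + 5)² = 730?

Express y = 2x − 26 and substitute into the circle:
5x² − 80x − 285 = 0  ⟹  x² − 16x − 57 = 0
x = 19 or x = −3, giving (19, 12) and (−3, −32).

(−3, −32) and (19, 12)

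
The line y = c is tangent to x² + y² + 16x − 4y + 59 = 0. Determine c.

The line touches the circle iff its distance from (−8, 2) is 3:
|0·(−8) + 1·2 − c| / √1 = 3
|c − (2)| = 3, so c = 5 or c = −1.

c = −1 or c = 5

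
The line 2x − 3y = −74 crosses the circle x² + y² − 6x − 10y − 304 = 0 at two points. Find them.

From the line, y = (74 + 2x)/3. Substituting:
13x² + 182x + 520 = 0  ⟹  x² + 14x + 40 = 0
x = −4 or x = −10, giving (−4, 22) and (−10, 18).

(−10, 18) and (−4, 22)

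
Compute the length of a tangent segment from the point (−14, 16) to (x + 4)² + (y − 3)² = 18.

√251

The centre is (−4, 3) and r = 3√2. The square of the distance from P to the centre is 100 + 169 = 269.
By the tangent–radius right angle, tangent length = √(|PO|² − r²) = √251.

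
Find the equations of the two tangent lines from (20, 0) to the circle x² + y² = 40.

Let a tangent through (20, 0) have slope m. Its distance from (0, 0) must equal 2√10:
[m·(−20) − (0)]² = 40(m² + 1)
9m² − 1 = 0, so m = −1/3 or m = 1/3.
With m = −1/3: x + 3y = 20. With m = 1/3: x − 3y = 20.

x + 3y = 20 and x − 3y = 20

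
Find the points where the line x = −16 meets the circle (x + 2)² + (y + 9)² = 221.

The line gives x = −16. Substituting into the circle:
y² + 18y + 56 = 0
y = −4 or y = −14, giving (−16, −4) and (−16, −14).

(−16, −14) and (−16, −4)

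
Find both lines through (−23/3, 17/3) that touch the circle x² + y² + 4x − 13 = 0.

Write the tangent as mx − y + (17/3 − m·(−23/3)) = 0 and set its distance from the centre to √17:
[m·(17/3) − (−17/3)]² = 17(m² + 1)
4m² + 17m + 4 = 0, so m = −1/4 or m = −4.
With m = −1/4: x + 4y = 15. With m = −4: 4x + y = −25.

x + 4y = 15 and 4x + y = −25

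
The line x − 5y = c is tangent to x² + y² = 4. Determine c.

c = ±2√26

The line touches the circle iff its distance from (0, 0) is 2:
|1·0 − 5·0 − c| / √26 = 2
|c| = 2√26.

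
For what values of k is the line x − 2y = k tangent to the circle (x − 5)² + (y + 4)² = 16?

For a tangent, require d(centre, line) = r = 4.
|1·5 − 2·(−4) − k| / √5 = 4
|k − (13)| = 4√5.

k = 13 ± 4√5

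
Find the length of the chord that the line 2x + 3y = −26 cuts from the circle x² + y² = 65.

2√13

The distance from (0, 0) to the line is 26/√13, and r² = 65.
Chord = 2√(r² − d²) = 2·√(13) = 2√13.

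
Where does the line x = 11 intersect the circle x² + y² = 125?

(11, −2) and (11, 2)

The line gives x = 11. Substituting into the circle:
y² − 4 = 0
y = 2 or y = −2, giving (11, 2) and (11, −2).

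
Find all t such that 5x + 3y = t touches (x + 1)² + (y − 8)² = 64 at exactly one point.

For a tangent, require d(centre, line) = r = 8.
|5·(−1) + 3·8 − t| / √34 = 8
|t − (19)| = 8√34.

t = 19 ± 8√34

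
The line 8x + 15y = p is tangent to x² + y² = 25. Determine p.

p = −85 or p = 85

The line touches the circle iff its distance from (0, 0) is 5:
|8·0 + 15·0 − p| / √289 = 5
|p| = 5·17, so p = 85 or p = −85.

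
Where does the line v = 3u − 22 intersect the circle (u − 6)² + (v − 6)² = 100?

Express v = 3u − 22 and substitute into the circle:
10u² − 180u + 720 = 0  ⟹  u² − 18u + 72 = 0
u = 12 or u = 6, giving (12, 14) and (6, −4).

(6, −4) and (12, 14)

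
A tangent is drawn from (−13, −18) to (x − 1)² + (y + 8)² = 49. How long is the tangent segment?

The centre is (1, −8) and r = 7. The square of the distance from P to the centre is 196 + 100 = 296.
By the tangent–radius right angle, tangent length = √(|PO|² − r²) = √247.

√247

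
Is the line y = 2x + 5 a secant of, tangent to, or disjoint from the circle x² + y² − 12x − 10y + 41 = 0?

disjoint

Substituting the line into the circle gives 5x² − 12x + 16 = 0.
Discriminant = (−12)² − 4·5·(16) = −176 < 0.
No real roots: the line does not meet the circle.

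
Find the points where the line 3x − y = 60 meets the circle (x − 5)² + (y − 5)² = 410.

(16, −12) and (24, 12)

Substitute y = 3x − 60:
10x² − 400x + 3840 = 0  ⟹  x² − 40x + 384 = 0
x = 24 or x = 16, giving (24, 12) and (16, −12).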